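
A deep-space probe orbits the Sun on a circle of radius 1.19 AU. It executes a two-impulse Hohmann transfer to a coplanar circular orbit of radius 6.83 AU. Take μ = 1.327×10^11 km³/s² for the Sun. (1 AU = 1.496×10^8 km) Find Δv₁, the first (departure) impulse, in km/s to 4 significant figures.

In km: r₁ = 1.19 × 1.496×10^8 = 1.78024×10^8 km; r₂ = 6.83 × 1.496×10^8 = 1.021768×10^9 km.
Semi-major axis of the transfer orbit: a_t = (1.78024×10^8 + 1.021768×10^9)/2 = 5.99896×10^8 km.
Circular speed at r = 1.78024×10^8 km: v_c = √(μ/r) = 27.3021 km/s.
Vis-viva on the transfer ellipse at r = 1.78024×10^8 km gives v_t = √[μ(2/r − 1/a_t)] = 35.6315 km/s.
Δv₁ = |v_t − v_c| = |35.6315 − 27.3021| = 8.329 km/s.

Δv₁ = 8.329 km/s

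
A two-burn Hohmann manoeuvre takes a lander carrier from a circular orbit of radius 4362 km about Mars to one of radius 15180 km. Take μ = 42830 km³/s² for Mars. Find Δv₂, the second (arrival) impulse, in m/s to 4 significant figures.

Semi-major axis of the transfer orbit: a_t = (4362 + 15180)/2 = 9771 km.
Circular speed at r = 15180 km: v_c = √(μ/r) = 1.6797 km/s.
Vis-viva on the transfer ellipse at r = 15180 km gives v_t = √[μ(2/r − 1/a_t)] = 1.1223 km/s.
Δv₂ = |v_t − v_c| = |1.1223 − 1.6797| = 0.5574 km/s.

Δv₂ = 557.4 m/s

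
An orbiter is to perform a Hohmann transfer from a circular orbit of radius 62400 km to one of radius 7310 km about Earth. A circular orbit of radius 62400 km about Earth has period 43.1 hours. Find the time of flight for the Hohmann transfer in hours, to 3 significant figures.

From Kepler's third law T² = 4π²r³/μ at r = 62400 km, T = 43.1 hours = 43.1 × 3600 s = 1.5516×10^5 s: μ = 4π²r³/T² = 3.98432×10^5 km³/s².
Semi-major axis of the transfer orbit: a_t = (62400 + 7310)/2 = 34855 km.
Transfer time t = π√(a_t³/μ) = π√((34855)³ / 3.98432×10^5) = 32390 s.
Converting: 32390 s ÷ 3600 s/hour = 9.00 hours.

t = 9.00 hours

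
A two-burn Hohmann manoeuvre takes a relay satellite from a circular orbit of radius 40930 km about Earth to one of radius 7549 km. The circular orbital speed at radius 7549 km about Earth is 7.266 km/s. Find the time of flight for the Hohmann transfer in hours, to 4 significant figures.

From the circular-orbit relation v² = μ/r at r = 7549 km: μ = v²r = (7.266)² × 7549 = 3.98548×10^5 km³/s².
Transfer-ellipse semi-major axis a_t = (r₁ + r₂)/2 = (40930 + 7549)/2 = 24239.5 km.
By Kepler's third law the transfer-orbit period is T = 2π√(a_t³/μ), so t = T/2 = 18780 s.
Converting: 18780 s ÷ 3600 s/hour = 5.217 hours.

t = 5.217 hours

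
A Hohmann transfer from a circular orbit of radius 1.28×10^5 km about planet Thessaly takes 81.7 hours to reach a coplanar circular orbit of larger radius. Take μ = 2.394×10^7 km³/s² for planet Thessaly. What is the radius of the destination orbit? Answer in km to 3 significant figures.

r₂ = 1.06×10^6 km

Transfer time t = 81.7 hours = 2.9412×10^5 s, and t = π√(a_t³/μ).
So a_t = (μ t²/π²)^(1/3) = (2.394×10^7 × (2.9412×10^5)² / π²)^(1/3) = 5.9423×10^5 km.
Since a_t = (r₁ + r₂)/2, r₂ = 2a_t − r₁ = 2×5.9423×10^5 − 1.280×10^5 = 1.06046×10^6 km.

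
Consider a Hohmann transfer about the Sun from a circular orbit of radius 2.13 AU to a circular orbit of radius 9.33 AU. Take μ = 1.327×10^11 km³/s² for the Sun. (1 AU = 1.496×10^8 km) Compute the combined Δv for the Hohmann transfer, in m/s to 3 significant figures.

In km: r₁ = 2.13 × 1.496×10^8 = 3.18648×10^8 km; r₂ = 9.33 × 1.496×10^8 = 1.395768×10^9 km.
Transfer-ellipse semi-major axis a_t = (r₁ + r₂)/2 = (3.18648×10^8 + 1.395768×10^9)/2 = 8.57208×10^8 km.
At r₁ the circular-orbit speed is v₁ = √(μ/r₁) = 20.407 km/s.
Transfer-orbit speed at r₁ (vis-viva equation): v_p = √[μ(2/r₁ − 1/a_t)] = 26.040 km/s.
First burn Δv₁ = |v_p − v₁| = 5.633 km/s.
Circular speed at r₂: v₂ = √(μ/r₂) = 9.751 km/s.
Transfer-orbit speed at r₂: v_a = √[μ(2/r₂ − 1/a_t)] = 5.945 km/s.
Second burn Δv₂ = |v₂ − v_a| = 3.806 km/s.
Δv = Δv₁ + Δv₂ = 5.633 + 3.806 = 9.439 km/s.

Δv = 9440 m/s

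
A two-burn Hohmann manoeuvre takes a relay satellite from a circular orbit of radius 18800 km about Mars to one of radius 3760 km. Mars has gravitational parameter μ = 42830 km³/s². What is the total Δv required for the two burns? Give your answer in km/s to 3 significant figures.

Δv = 1.62 km/s

Semi-major axis of the transfer orbit: a_t = (18800 + 3760)/2 = 11280 km.
Circular speed at r₁: v₁ = √(μ/r₁) = √(42830/18800) = 1.50937 km/s.
On the transfer ellipse at r₁, v² = μ(2/r − 1/a) gives v_a = √[μ(2/r₁ − 1/a_t)] = 0.871434 km/s.
First burn Δv₁ = |v_a − v₁| = 0.6379 km/s.
At r₂, v₂ = √(μ/r₂) = 3.37505 km/s.
Transfer-orbit speed at r₂: v_p = √[μ(2/r₂ − 1/a_t)] = 4.35717 km/s.
Second burn Δv₂ = |v₂ − v_p| = 0.9821 km/s.
Δv = Δv₁ + Δv₂ = 0.6379 + 0.9821 = 1.620 km/s.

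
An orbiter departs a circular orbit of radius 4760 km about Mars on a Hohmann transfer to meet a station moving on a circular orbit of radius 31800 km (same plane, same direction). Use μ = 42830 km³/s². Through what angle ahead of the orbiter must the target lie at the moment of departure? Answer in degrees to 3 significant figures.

φ = 102°

Transfer-ellipse semi-major axis a_t = (r₁ + r₂)/2 = (4760 + 31800)/2 = 18280 km.
Transfer time t = π√(a_t³/μ) = 37518 s.
Target angular speed ω₂ = √(μ/r₂³) = 3.6495×10^-5 rad/s.
Angle swept by the target during transfer: ω₂·t = 1.3692 rad = 78.45°.
The orbiter traverses 180° on the transfer ellipse, so the target must lead by 180° − 78.45° = 102°.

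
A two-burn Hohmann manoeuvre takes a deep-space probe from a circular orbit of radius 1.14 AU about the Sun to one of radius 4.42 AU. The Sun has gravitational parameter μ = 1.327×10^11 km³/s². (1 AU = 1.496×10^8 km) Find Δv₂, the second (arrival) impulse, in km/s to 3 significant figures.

Δv₂ = 5.09 km/s

In km: r₁ = 1.14 × 1.496×10^8 = 1.70544×10^8 km; r₂ = 4.42 × 1.496×10^8 = 6.61232×10^8 km.
The Hohmann ellipse has a_t = (r₁ + r₂)/2 = 4.15888×10^8 km.
On the circular orbit at r = 6.61232×10^8 km, v_c = √(μ/r) = 14.1664 km/s.
Vis-viva on the transfer ellipse at r = 6.61232×10^8 km gives v_t = √[μ(2/r − 1/a_t)] = 9.07170 km/s.
Δv₂ = |v_t − v_c| = |9.07170 − 14.1664| = 5.095 km/s.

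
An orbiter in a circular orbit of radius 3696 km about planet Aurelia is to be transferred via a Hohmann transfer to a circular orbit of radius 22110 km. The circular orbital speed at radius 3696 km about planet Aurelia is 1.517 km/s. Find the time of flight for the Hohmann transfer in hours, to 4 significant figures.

From the circular-orbit relation v² = μ/r at r = 3696 km: μ = v²r = (1.517)² × 3696 = 8505.56 km³/s².
The Hohmann ellipse has a_t = (r₁ + r₂)/2 = 12903 km.
By Kepler's third law the transfer-orbit period is T = 2π√(a_t³/μ), so t = T/2 = 49930 s.
Converting: 49930 s ÷ 3600 s/hour = 13.87 hours.

t = 13.87 hours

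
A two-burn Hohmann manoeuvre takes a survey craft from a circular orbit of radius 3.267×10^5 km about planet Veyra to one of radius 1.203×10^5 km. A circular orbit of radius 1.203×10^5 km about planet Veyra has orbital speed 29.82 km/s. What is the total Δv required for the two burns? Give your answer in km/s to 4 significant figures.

Δv = 11.05 km/s

From the circular-orbit relation v² = μ/r at r = 1.203×10^5 km: μ = v²r = (29.82)² × 1.203×10^5 = 1.06975×10^8 km³/s².
Transfer-ellipse semi-major axis a_t = (r₁ + r₂)/2 = (3.267×10^5 + 1.203×10^5)/2 = 2.235×10^5 km.
At r₁ the circular-orbit speed is v₁ = √(μ/r₁) = 18.10 km/s.
On the transfer ellipse at r₁, vis-viva equation gives v_a = √[μ(2/r₁ − 1/a_t)] = 13.28 km/s.
First burn Δv₁ = |v_a − v₁| = 4.820 km/s.
Circular speed at r₂: v₂ = √(μ/r₂) = 29.820 km/s.
Transfer-orbit speed at r₂: v_p = √[μ(2/r₂ − 1/a_t)] = 36.053 km/s.
Second burn Δv₂ = |v₂ − v_p| = 6.233 km/s.
Δv = Δv₁ + Δv₂ = 4.820 + 6.233 = 11.05 km/s.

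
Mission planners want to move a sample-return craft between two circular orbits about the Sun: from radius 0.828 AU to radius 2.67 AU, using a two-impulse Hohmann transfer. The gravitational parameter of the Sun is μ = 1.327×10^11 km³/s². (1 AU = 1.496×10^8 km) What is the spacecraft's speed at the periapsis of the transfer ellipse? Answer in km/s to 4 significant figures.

In km: r₁ = 0.828 × 1.496×10^8 = 1.238688×10^8 km; r₂ = 2.67 × 1.496×10^8 = 3.99432×10^8 km.
Transfer-ellipse semi-major axis a_t = (r₁ + r₂)/2 = (1.238688×10^8 + 3.99432×10^8)/2 = 2.616504×10^8 km.
At periapsis, r = 1.238688×10^8 km.
Applying v² = μ(2/r − 1/a_t): v = 40.44 km/s.

v = 40.44 km/s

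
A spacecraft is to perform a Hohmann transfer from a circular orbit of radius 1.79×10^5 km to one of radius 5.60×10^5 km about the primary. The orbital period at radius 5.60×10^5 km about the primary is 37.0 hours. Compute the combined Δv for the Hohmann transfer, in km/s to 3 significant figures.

Δv = 18.8 km/s

From Kepler's third law T² = 4π²r³/μ at r = 5.60×10^5 km, T = 37.0 hours = 37.0 × 3600 s = 1.332×10^5 s: μ = 4π²r³/T² = 3.90765×10^8 km³/s².
Transfer-ellipse semi-major axis a_t = (r₁ + r₂)/2 = (1.790×10^5 + 5.600×10^5)/2 = 3.695×10^5 km.
At r₁ the circular-orbit speed is v₁ = √(μ/r₁) = 46.72 km/s.
Transfer-orbit speed at r₁ (v² = μ(2/r − 1/a)): v_p = √[μ(2/r₁ − 1/a_t)] = 57.52 km/s.
First burn Δv₁ = |v_p − v₁| = 10.80 km/s.
At r₂, v₂ = √(μ/r₂) = 26.42 km/s.
Transfer-orbit speed at r₂: v_a = √[μ(2/r₂ − 1/a_t)] = 18.39 km/s.
Second burn Δv₂ = |v₂ − v_a| = 8.030 km/s.
Δv = Δv₁ + Δv₂ = 10.80 + 8.030 = 18.83 km/s.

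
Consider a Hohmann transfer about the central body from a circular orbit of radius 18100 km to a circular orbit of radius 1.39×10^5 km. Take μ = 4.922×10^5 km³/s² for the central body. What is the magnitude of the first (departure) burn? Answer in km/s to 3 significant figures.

Δv₁ = 1.72 km/s

The Hohmann ellipse has a_t = (r₁ + r₂)/2 = 78550 km.
Circular speed at r = 18100 km: v_c = √(μ/r) = 5.215 km/s.
Vis-viva on the transfer ellipse at r = 18100 km gives v_t = √[μ(2/r − 1/a_t)] = 6.937 km/s.
Δv₁ = |v_t − v_c| = |6.937 − 5.215| = 1.722 km/s.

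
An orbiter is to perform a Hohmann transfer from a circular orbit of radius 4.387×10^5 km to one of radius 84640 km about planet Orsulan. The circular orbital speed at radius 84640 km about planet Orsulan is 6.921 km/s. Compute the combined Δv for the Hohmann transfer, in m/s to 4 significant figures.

Δv = 3351 m/s

From the circular-orbit relation v² = μ/r at r = 84640 km: μ = v²r = (6.921)² × 84640 = 4.05428×10^6 km³/s².
Semi-major axis of the transfer orbit: a_t = (4.387×10^5 + 84640)/2 = 2.6167×10^5 km.
At r₁ the circular-orbit speed is v₁ = √(μ/r₁) = 3.040 km/s.
On the transfer ellipse at r₁, vis-viva gives v_a = √[μ(2/r₁ − 1/a_t)] = 1.729 km/s.
First burn Δv₁ = |v_a − v₁| = 1.311 km/s.
Circular speed at r₂: v₂ = √(μ/r₂) = 6.921 km/s.
Transfer-orbit speed at r₂: v_p = √[μ(2/r₂ − 1/a_t)] = 8.961 km/s.
Second burn Δv₂ = |v₂ − v_p| = 2.040 km/s.
Total Δv = Δv₁ + Δv₂ = 3.351 km/s.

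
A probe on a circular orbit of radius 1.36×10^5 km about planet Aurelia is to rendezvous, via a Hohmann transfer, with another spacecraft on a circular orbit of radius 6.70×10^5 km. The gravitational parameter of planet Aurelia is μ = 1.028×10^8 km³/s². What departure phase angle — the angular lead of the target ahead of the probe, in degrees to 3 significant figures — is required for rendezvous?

φ = 96.0°

The Hohmann ellipse has a_t = (r₁ + r₂)/2 = 4.030×10^5 km.
The half-period of the transfer ellipse is t = π√(a_t³/μ) = 79270 s.
The target's mean motion on its circular orbit is ω₂ = √(μ/r₂³) = 1.8488×10^-5 rad/s.
Angle swept by the target during transfer: ω₂·t = 1.4655 rad = 83.97°.
The probe traverses 180° on the transfer ellipse, so the target must lead by 180° − 83.97° = 96.0°.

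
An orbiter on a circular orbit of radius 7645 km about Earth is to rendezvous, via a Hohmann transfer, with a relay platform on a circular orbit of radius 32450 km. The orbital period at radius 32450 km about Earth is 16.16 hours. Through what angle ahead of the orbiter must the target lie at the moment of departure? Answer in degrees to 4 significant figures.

φ = 92.59°

From Kepler's third law T² = 4π²r³/μ at r = 32450 km, T = 16.16 hours = 16.16 × 3600 s = 58176 s: μ = 4π²r³/T² = 3.98581×10^5 km³/s².
Transfer-ellipse semi-major axis a_t = (r₁ + r₂)/2 = (7645 + 32450)/2 = 20047.5 km.
The half-period of the transfer ellipse is t = π√(a_t³/μ) = 14124.8 s.
The target's mean motion on its circular orbit is ω₂ = √(μ/r₂³) = 1.08003×10^-4 rad/s.
Angle swept by the target during transfer: ω₂·t = 1.52552 rad = 87.41°.
Arrival is 180° from departure on the ellipse, so φ = 180° − 87.41° = 92.59°.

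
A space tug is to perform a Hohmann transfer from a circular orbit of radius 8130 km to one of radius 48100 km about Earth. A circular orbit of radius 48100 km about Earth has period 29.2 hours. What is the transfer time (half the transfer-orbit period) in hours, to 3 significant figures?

From Kepler's third law T² = 4π²r³/μ at r = 48100 km, T = 29.2 hours = 29.2 × 3600 s = 1.0512×10^5 s: μ = 4π²r³/T² = 3.97580×10^5 km³/s².
Transfer-ellipse semi-major axis a_t = (r₁ + r₂)/2 = (8130 + 48100)/2 = 28115 km.
Transfer time t = π√(a_t³/μ) = π√((28115)³ / 3.97580×10^5) = 23488 s.
Converting: 23488 s ÷ 3600 s/hour = 6.52 hours.

t = 6.52 hours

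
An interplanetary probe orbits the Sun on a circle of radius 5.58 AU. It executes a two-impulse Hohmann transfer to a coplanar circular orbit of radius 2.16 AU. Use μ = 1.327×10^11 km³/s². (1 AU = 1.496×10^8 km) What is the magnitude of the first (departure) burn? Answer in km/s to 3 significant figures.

Δv₁ = 3.19 km/s

In km: r₁ = 5.58 × 1.496×10^8 = 8.34768×10^8 km; r₂ = 2.16 × 1.496×10^8 = 3.23136×10^8 km.
Transfer-ellipse semi-major axis a_t = (r₁ + r₂)/2 = (8.34768×10^8 + 3.23136×10^8)/2 = 5.78952×10^8 km.
Circular speed at r = 8.34768×10^8 km: v_c = √(μ/r) = 12.608 km/s.
Transfer-orbit speed at the same r (vis-viva, a = a_t): v_t = √[μ(2/r − 1/a_t)] = 9.4194 km/s.
Δv₁ = |v_t − v_c| = |9.4194 − 12.608| = 3.189 km/s.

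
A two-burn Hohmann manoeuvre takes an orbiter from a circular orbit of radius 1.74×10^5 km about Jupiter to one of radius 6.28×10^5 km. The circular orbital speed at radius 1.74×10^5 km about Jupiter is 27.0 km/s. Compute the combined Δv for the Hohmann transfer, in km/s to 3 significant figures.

From the circular-orbit relation v² = μ/r at r = 1.74×10^5 km: μ = v²r = (27.0)² × 1.74×10^5 = 1.26846×10^8 km³/s².
Transfer-ellipse semi-major axis a_t = (r₁ + r₂)/2 = (1.740×10^5 + 6.280×10^5)/2 = 4.010×10^5 km.
Circular speed at r₁: v₁ = √(μ/r₁) = √(1.26846×10^8/1.740×10^5) = 27.000 km/s.
Transfer-orbit speed at r₁ (v² = μ(2/r − 1/a)): v_p = √[μ(2/r₁ − 1/a_t)] = 33.789 km/s.
First burn Δv₁ = |v_p − v₁| = 6.789 km/s.
At r₂, v₂ = √(μ/r₂) = 14.212 km/s.
Transfer-orbit speed at r₂: v_a = √[μ(2/r₂ − 1/a_t)] = 9.3618 km/s.
Second burn Δv₂ = |v₂ − v_a| = 4.850 km/s.
Δv = Δv₁ + Δv₂ = 6.789 + 4.850 = 11.64 km/s.

Δv = 11.6 km/s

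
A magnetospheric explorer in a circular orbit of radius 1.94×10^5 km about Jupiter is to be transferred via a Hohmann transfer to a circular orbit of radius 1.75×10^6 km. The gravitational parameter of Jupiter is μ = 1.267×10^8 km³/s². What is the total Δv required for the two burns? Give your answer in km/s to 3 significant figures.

Δv = 13.4 km/s

Transfer-ellipse semi-major axis a_t = (r₁ + r₂)/2 = (1.940×10^5 + 1.750×10^6)/2 = 9.720×10^5 km.
At r₁ the circular-orbit speed is v₁ = √(μ/r₁) = 25.5557 km/s.
On the transfer ellipse at r₁, vis-viva gives v_p = √[μ(2/r₁ − 1/a_t)] = 34.2905 km/s.
First burn Δv₁ = |v_p − v₁| = 8.735 km/s.
Circular speed at r₂: v₂ = √(μ/r₂) = 8.50882 km/s.
Transfer-orbit speed at r₂: v_a = √[μ(2/r₂ − 1/a_t)] = 3.80134 km/s.
Second burn Δv₂ = |v₂ − v_a| = 4.707 km/s.
Total Δv = Δv₁ + Δv₂ = 13.44 km/s.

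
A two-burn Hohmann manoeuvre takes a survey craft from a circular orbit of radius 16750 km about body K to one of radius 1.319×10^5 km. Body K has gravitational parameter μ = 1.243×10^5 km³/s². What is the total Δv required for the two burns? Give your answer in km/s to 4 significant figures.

Δv = 1.415 km/s

Transfer-ellipse semi-major axis a_t = (r₁ + r₂)/2 = (16750 + 1.319×10^5)/2 = 74325 km.
At r₁ the circular-orbit speed is v₁ = √(μ/r₁) = 2.72413 km/s.
Transfer-orbit speed at r₁ (vis-viva): v_p = √[μ(2/r₁ − 1/a_t)] = 3.62897 km/s.
First burn Δv₁ = |v_p − v₁| = 0.9048 km/s.
At r₂, v₂ = √(μ/r₂) = 0.97076 km/s.
Transfer-orbit speed at r₂: v_a = √[μ(2/r₂ − 1/a_t)] = 0.46084 km/s.
Second burn Δv₂ = |v₂ − v_a| = 0.5099 km/s.
Δv = Δv₁ + Δv₂ = 0.9048 + 0.5099 = 1.415 km/s.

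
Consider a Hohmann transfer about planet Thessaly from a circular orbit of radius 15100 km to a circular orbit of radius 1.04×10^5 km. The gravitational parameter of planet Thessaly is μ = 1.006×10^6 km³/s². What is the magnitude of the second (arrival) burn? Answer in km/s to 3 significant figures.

Δv₂ = 1.54 km/s

Semi-major axis of the transfer orbit: a_t = (15100 + 1.040×10^5)/2 = 59550 km.
Circular speed at r = 1.040×10^5 km: v_c = √(μ/r) = 3.110 km/s.
Vis-viva on the transfer ellipse at r = 1.040×10^5 km gives v_t = √[μ(2/r − 1/a_t)] = 1.566 km/s.
Δv₂ = |v_t − v_c| = |1.566 − 3.110| = 1.544 km/s.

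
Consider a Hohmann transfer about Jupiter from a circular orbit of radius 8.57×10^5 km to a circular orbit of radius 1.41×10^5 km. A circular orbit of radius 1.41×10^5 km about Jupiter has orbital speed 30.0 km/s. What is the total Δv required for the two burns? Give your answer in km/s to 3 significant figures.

From the circular-orbit relation v² = μ/r at r = 1.41×10^5 km: μ = v²r = (30.0)² × 1.41×10^5 = 1.26900×10^8 km³/s².
The Hohmann ellipse has a_t = (r₁ + r₂)/2 = 4.990×10^5 km.
Circular speed at r₁: v₁ = √(μ/r₁) = √(1.26900×10^8/8.570×10^5) = 12.1686 km/s.
On the transfer ellipse at r₁, v² = μ(2/r − 1/a) gives v_a = √[μ(2/r₁ − 1/a_t)] = 6.46844 km/s.
First burn Δv₁ = |v_a − v₁| = 5.7002 km/s.
Circular speed at r₂: v₂ = √(μ/r₂) = 30.0000 km/s.
Transfer-orbit speed at r₂: v_p = √[μ(2/r₂ − 1/a_t)] = 39.3153 km/s.
Second burn Δv₂ = |v₂ − v_p| = 9.3153 km/s.
Total Δv = Δv₁ + Δv₂ = 15.02 km/s.

Δv = 15.0 km/s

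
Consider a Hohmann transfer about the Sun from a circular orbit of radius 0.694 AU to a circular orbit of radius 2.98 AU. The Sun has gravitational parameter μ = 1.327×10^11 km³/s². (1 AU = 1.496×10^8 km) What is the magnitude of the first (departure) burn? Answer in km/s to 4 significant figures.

In km: r₁ = 0.694 × 1.496×10^8 = 1.038224×10^8 km; r₂ = 2.98 × 1.496×10^8 = 4.45808×10^8 km.
Semi-major axis of the transfer orbit: a_t = (1.038224×10^8 + 4.45808×10^8)/2 = 2.748152×10^8 km.
On the circular orbit at r = 1.038224×10^8 km, v_c = √(μ/r) = 35.751 km/s.
Vis-viva on the transfer ellipse at r = 1.038224×10^8 km gives v_t = √[μ(2/r − 1/a_t)] = 45.535 km/s.
Δv₁ = |v_t − v_c| = |45.535 − 35.751| = 9.784 km/s.

Δv₁ = 9.784 km/s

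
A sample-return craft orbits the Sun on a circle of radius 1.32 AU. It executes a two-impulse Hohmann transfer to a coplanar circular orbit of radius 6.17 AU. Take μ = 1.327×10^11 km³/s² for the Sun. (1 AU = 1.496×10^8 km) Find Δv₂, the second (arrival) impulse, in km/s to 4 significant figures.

Δv₂ = 4.872 km/s

In km: r₁ = 1.32 × 1.496×10^8 = 1.97472×10^8 km; r₂ = 6.17 × 1.496×10^8 = 9.23032×10^8 km.
Semi-major axis of the transfer orbit: a_t = (1.97472×10^8 + 9.23032×10^8)/2 = 5.60252×10^8 km.
Circular speed at r = 9.23032×10^8 km: v_c = √(μ/r) = 11.99 km/s.
Transfer-orbit speed at the same r (vis-viva, a = a_t): v_t = √[μ(2/r − 1/a_t)] = 7.118 km/s.
Δv₂ = |v_t − v_c| = |7.118 − 11.99| = 4.872 km/s.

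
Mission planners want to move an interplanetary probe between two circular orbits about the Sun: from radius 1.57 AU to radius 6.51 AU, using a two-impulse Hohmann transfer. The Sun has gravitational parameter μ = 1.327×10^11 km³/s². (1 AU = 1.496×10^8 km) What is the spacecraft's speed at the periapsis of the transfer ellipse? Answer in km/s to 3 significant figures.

v = 30.2 km/s

In km: r₁ = 1.57 × 1.496×10^8 = 2.34872×10^8 km; r₂ = 6.51 × 1.496×10^8 = 9.73896×10^8 km.
Semi-major axis of the transfer orbit: a_t = (2.34872×10^8 + 9.73896×10^8)/2 = 6.04384×10^8 km.
At periapsis, r = 2.34872×10^8 km.
From the vis-viva equation, v = √[μ(2/r − 1/a_t)] = 30.17 km/s.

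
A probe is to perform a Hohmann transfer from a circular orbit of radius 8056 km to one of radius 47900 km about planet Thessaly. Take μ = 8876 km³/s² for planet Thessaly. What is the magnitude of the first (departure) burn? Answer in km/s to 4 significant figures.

Δv₁ = 0.3238 km/s

Transfer-ellipse semi-major axis a_t = (r₁ + r₂)/2 = (8056 + 47900)/2 = 27978 km.
On the circular orbit at r = 8056 km, v_c = √(μ/r) = 1.04966 km/s.
Transfer-orbit speed at the same r (vis-viva, a = a_t): v_t = √[μ(2/r − 1/a_t)] = 1.37344 km/s.
Δv₁ = |v_t − v_c| = |1.37344 − 1.04966| = 0.3238 km/s.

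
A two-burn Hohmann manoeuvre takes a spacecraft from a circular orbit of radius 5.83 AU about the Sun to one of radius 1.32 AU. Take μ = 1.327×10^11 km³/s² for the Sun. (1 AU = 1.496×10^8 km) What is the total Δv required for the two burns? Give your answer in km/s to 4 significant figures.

In km: r₁ = 5.83 × 1.496×10^8 = 8.72168×10^8 km; r₂ = 1.32 × 1.496×10^8 = 1.97472×10^8 km.
The Hohmann ellipse has a_t = (r₁ + r₂)/2 = 5.3482×10^8 km.
At r₁ the circular-orbit speed is v₁ = √(μ/r₁) = 12.335 km/s.
On the transfer ellipse at r₁, vis-viva equation gives v_a = √[μ(2/r₁ − 1/a_t)] = 7.4952 km/s.
First burn Δv₁ = |v_a − v₁| = 4.840 km/s.
Circular speed at r₂: v₂ = √(μ/r₂) = 25.923 km/s.
Transfer-orbit speed at r₂: v_p = √[μ(2/r₂ − 1/a_t)] = 33.104 km/s.
Second burn Δv₂ = |v₂ − v_p| = 7.181 km/s.
Δv = Δv₁ + Δv₂ = 4.840 + 7.181 = 12.02 km/s.

Δv = 12.02 km/s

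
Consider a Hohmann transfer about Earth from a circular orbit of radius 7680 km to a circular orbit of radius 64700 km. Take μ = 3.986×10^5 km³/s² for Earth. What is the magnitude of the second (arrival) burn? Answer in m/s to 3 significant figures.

The Hohmann ellipse has a_t = (r₁ + r₂)/2 = 36190 km.
On the circular orbit at r = 64700 km, v_c = √(μ/r) = 2.482 km/s.
Transfer-orbit speed at the same r (vis-viva, a = a_t): v_t = √[μ(2/r − 1/a_t)] = 1.143 km/s.
Δv₂ = |v_t − v_c| = |1.143 − 2.482| = 1.339 km/s.

Δv₂ = 1340 m/s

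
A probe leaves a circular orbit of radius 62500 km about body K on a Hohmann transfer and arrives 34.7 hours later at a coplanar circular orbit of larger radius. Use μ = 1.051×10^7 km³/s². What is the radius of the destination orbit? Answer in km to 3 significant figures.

Transfer time t = 34.7 hours = 1.2492×10^5 s, and t = π√(a_t³/μ).
So a_t = (μ t²/π²)^(1/3) = (1.051×10^7 × (1.2492×10^5)² / π²)^(1/3) = 2.5519×10^5 km.
Since a_t = (r₁ + r₂)/2, r₂ = 2a_t − r₁ = 2×2.5519×10^5 − 62500 = 4.4788×10^5 km.

r₂ = 4.48×10^5 km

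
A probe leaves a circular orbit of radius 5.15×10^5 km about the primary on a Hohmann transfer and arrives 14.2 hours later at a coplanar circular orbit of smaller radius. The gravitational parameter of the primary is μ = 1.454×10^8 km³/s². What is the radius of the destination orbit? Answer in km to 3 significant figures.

r₂ = 1.60×10^5 km

Transfer time t = 14.2 hours = 51120 s, and t = π√(a_t³/μ).
So a_t = (μ t²/π²)^(1/3) = (1.454×10^8 × (51120)² / π²)^(1/3) = 3.3766×10^5 km.
Since a_t = (r₁ + r₂)/2, r₂ = 2a_t − r₁ = 2×3.3766×10^5 − 5.150×10^5 = 1.6032×10^5 km.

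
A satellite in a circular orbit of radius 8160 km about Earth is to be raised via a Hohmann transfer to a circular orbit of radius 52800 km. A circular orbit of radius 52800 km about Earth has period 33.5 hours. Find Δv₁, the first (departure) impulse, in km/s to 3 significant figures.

From Kepler's third law T² = 4π²r³/μ at r = 52800 km, T = 33.5 hours = 33.5 × 3600 s = 1.206×10^5 s: μ = 4π²r³/T² = 3.99546×10^5 km³/s².
Semi-major axis of the transfer orbit: a_t = (8160 + 52800)/2 = 30480 km.
Circular speed at r = 8160 km: v_c = √(μ/r) = 6.9974 km/s.
Vis-viva on the transfer ellipse at r = 8160 km gives v_t = √[μ(2/r − 1/a_t)] = 9.2098 km/s.
Δv₁ = |v_t − v_c| = |9.2098 − 6.9974| = 2.212 km/s.

Δv₁ = 2.21 km/s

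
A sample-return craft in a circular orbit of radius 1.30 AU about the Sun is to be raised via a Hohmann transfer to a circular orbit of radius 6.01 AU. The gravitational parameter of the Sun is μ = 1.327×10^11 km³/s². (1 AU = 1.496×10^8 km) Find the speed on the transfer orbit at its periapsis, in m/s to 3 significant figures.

In km: r₁ = 1.30 × 1.496×10^8 = 1.9448×10^8 km; r₂ = 6.01 × 1.496×10^8 = 8.99096×10^8 km.
Transfer-ellipse semi-major axis a_t = (r₁ + r₂)/2 = (1.9448×10^8 + 8.99096×10^8)/2 = 5.46788×10^8 km.
At periapsis, r = 1.9448×10^8 km.
Applying v² = μ(2/r − 1/a_t): v = 33.50 km/s.

v = 33500 m/s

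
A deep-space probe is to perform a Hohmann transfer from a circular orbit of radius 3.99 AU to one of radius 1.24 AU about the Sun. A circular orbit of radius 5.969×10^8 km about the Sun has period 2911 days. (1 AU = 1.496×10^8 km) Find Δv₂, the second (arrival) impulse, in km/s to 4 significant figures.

Δv₂ = 6.292 km/s

From Kepler's third law T² = 4π²r³/μ at r = 5.969×10^8 km, T = 2911 days = 2911 × 86400 s = 2.515104×10^8 s: μ = 4π²r³/T² = 1.32725×10^11 km³/s².
In km: r₁ = 3.99 × 1.496×10^8 = 5.96904×10^8 km; r₂ = 1.24 × 1.496×10^8 = 1.85504×10^8 km.
Transfer-ellipse semi-major axis a_t = (r₁ + r₂)/2 = (5.96904×10^8 + 1.85504×10^8)/2 = 3.91204×10^8 km.
On the circular orbit at r = 1.85504×10^8 km, v_c = √(μ/r) = 26.749 km/s.
Vis-viva on the transfer ellipse at r = 1.85504×10^8 km gives v_t = √[μ(2/r − 1/a_t)] = 33.041 km/s.
Δv₂ = |v_t − v_c| = |33.041 − 26.749| = 6.292 km/s.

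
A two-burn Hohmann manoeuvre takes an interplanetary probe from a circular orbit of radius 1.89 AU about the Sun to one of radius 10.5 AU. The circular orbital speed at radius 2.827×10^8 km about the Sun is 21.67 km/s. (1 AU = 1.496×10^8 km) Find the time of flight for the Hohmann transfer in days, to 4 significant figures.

t = 2816 days

From the circular-orbit relation v² = μ/r at r = 2.827×10^8 km: μ = v²r = (21.67)² × 2.827×10^8 = 1.32753×10^11 km³/s².
In km: r₁ = 1.89 × 1.496×10^8 = 2.82744×10^8 km; r₂ = 10.5 × 1.496×10^8 = 1.5708×10^9 km.
The Hohmann ellipse has a_t = (r₁ + r₂)/2 = 9.26772×10^8 km.
Transfer time t = π√(a_t³/μ) = π√((9.26772×10^8)³ / 1.32753×10^11) = 2.433×10^8 s.
Converting: 2.433×10^8 s ÷ 86400 s/day = 2816 days.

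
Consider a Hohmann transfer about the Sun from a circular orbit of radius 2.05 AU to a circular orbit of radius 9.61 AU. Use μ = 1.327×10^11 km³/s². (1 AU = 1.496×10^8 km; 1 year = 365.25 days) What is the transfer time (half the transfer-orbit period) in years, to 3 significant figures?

In km: r₁ = 2.05 × 1.496×10^8 = 3.0668×10^8 km; r₂ = 9.61 × 1.496×10^8 = 1.437656×10^9 km.
Transfer-ellipse semi-major axis a_t = (r₁ + r₂)/2 = (3.0668×10^8 + 1.437656×10^9)/2 = 8.72168×10^8 km.
Transfer time t = π√(a_t³/μ) = π√((8.72168×10^8)³ / 1.327×10^11) = 2.221×10^8 s.
Converting: 2.221×10^8 s ÷ 3.15576×10^7 s/year (365.25 × 86400) = 7.04 years.

t = 7.04 years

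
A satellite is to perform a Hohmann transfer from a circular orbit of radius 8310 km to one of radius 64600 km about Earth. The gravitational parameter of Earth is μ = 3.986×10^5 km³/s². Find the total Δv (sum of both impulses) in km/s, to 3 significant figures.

Δv = 3.59 km/s

The Hohmann ellipse has a_t = (r₁ + r₂)/2 = 36455 km.
Circular speed at r₁: v₁ = √(μ/r₁) = √(3.986×10^5/8310) = 6.9258 km/s.
Transfer-orbit speed at r₁ (vis-viva equation): v_p = √[μ(2/r₁ − 1/a_t)] = 9.2195 km/s.
First burn Δv₁ = |v_p − v₁| = 2.294 km/s.
Circular speed at r₂: v₂ = √(μ/r₂) = 2.484 km/s.
Transfer-orbit speed at r₂: v_a = √[μ(2/r₂ − 1/a_t)] = 1.186 km/s.
Second burn Δv₂ = |v₂ − v_a| = 1.298 km/s.
Total Δv = Δv₁ + Δv₂ = 3.592 km/s.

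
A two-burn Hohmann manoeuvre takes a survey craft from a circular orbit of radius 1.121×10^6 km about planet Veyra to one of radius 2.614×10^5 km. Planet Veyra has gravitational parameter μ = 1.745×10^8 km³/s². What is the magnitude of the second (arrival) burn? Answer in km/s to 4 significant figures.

Transfer-ellipse semi-major axis a_t = (r₁ + r₂)/2 = (1.121×10^6 + 2.614×10^5)/2 = 6.912×10^5 km.
Circular speed at r = 2.614×10^5 km: v_c = √(μ/r) = 25.837 km/s.
Vis-viva on the transfer ellipse at r = 2.614×10^5 km gives v_t = √[μ(2/r − 1/a_t)] = 32.904 km/s.
Δv₂ = |v_t − v_c| = |32.904 − 25.837| = 7.067 km/s.

Δv₂ = 7.067 km/s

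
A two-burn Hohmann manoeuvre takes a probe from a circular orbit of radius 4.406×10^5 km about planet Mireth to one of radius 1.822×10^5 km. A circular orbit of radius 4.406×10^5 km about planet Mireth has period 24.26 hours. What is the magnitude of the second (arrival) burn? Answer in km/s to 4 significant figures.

Δv₂ = 9.341 km/s

From Kepler's third law T² = 4π²r³/μ at r = 4.406×10^5 km, T = 24.26 hours = 24.26 × 3600 s = 87336 s: μ = 4π²r³/T² = 4.42697×10^8 km³/s².
Transfer-ellipse semi-major axis a_t = (r₁ + r₂)/2 = (4.406×10^5 + 1.822×10^5)/2 = 3.114×10^5 km.
On the circular orbit at r = 1.822×10^5 km, v_c = √(μ/r) = 49.292 km/s.
Transfer-orbit speed at the same r (vis-viva, a = a_t): v_t = √[μ(2/r − 1/a_t)] = 58.633 km/s.
Δv₂ = |v_t − v_c| = |58.633 − 49.292| = 9.341 km/s.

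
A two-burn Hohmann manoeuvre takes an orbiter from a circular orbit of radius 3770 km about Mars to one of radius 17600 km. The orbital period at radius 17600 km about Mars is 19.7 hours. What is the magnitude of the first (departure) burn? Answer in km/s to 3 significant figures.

Δv₁ = 0.955 km/s

From Kepler's third law T² = 4π²r³/μ at r = 17600 km, T = 19.7 hours = 19.7 × 3600 s = 70920 s: μ = 4π²r³/T² = 42791.8 km³/s².
The Hohmann ellipse has a_t = (r₁ + r₂)/2 = 10685 km.
On the circular orbit at r = 3770 km, v_c = √(μ/r) = 3.36907 km/s.
Transfer-orbit speed at the same r (vis-viva, a = a_t): v_t = √[μ(2/r − 1/a_t)] = 4.32393 km/s.
Δv₁ = |v_t − v_c| = |4.32393 − 3.36907| = 0.9549 km/s.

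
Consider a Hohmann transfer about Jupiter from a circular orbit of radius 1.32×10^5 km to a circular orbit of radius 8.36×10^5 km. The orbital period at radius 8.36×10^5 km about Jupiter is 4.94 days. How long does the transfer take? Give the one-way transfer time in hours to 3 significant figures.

t = 26.1 hours

From Kepler's third law T² = 4π²r³/μ at r = 8.36×10^5 km, T = 4.94 days = 4.94 × 86400 s = 4.26816×10^5 s: μ = 4π²r³/T² = 1.26619×10^8 km³/s².
Semi-major axis of the transfer orbit: a_t = (1.320×10^5 + 8.360×10^5)/2 = 4.840×10^5 km.
By Kepler's third law the transfer-orbit period is T = 2π√(a_t³/μ), so t = T/2 = 94010 s.
Converting: 94010 s ÷ 3600 s/hour = 26.1 hours.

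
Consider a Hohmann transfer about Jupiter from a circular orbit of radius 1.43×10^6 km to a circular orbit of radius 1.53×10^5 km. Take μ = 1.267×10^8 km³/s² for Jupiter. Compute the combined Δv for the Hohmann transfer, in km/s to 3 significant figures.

Δv = 15.2 km/s

Transfer-ellipse semi-major axis a_t = (r₁ + r₂)/2 = (1.430×10^6 + 1.530×10^5)/2 = 7.915×10^5 km.
At r₁ the circular-orbit speed is v₁ = √(μ/r₁) = 9.4128 km/s.
Transfer-orbit speed at r₁ (vis-viva equation): v_a = √[μ(2/r₁ − 1/a_t)] = 4.1385 km/s.
First burn Δv₁ = |v_a − v₁| = 5.274 km/s.
At r₂, v₂ = √(μ/r₂) = 28.777 km/s.
Transfer-orbit speed at r₂: v_p = √[μ(2/r₂ − 1/a_t)] = 38.680 km/s.
Second burn Δv₂ = |v₂ − v_p| = 9.903 km/s.
Δv = Δv₁ + Δv₂ = 5.274 + 9.903 = 15.18 km/s.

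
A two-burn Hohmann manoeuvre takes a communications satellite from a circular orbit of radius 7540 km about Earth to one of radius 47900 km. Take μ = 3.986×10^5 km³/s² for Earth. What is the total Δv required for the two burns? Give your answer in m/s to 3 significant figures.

Semi-major axis of the transfer orbit: a_t = (7540 + 47900)/2 = 27720 km.
Circular speed at r₁: v₁ = √(μ/r₁) = √(3.986×10^5/7540) = 7.271 km/s.
On the transfer ellipse at r₁, v² = μ(2/r − 1/a) gives v_p = √[μ(2/r₁ − 1/a_t)] = 9.558 km/s.
First burn Δv₁ = |v_p − v₁| = 2.287 km/s.
Circular speed at r₂: v₂ = √(μ/r₂) = 2.8847 km/s.
Transfer-orbit speed at r₂: v_a = √[μ(2/r₂ − 1/a_t)] = 1.5045 km/s.
Second burn Δv₂ = |v₂ − v_a| = 1.380 km/s.
Δv = Δv₁ + Δv₂ = 2.287 + 1.380 = 3.667 km/s.

Δv = 3670 m/s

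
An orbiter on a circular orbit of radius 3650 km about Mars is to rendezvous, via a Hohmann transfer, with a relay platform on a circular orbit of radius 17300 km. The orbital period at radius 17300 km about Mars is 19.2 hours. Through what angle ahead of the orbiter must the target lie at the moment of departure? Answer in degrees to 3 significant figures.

From Kepler's third law T² = 4π²r³/μ at r = 17300 km, T = 19.2 hours = 19.2 × 3600 s = 69120 s: μ = 4π²r³/T² = 42784.9 km³/s².
Transfer-ellipse semi-major axis a_t = (r₁ + r₂)/2 = (3650 + 17300)/2 = 10475 km.
Transfer time t = π√(a_t³/μ) = 16283 s.
The target's mean motion on its circular orbit is ω₂ = √(μ/r₂³) = 9.0903×10^-5 rad/s.
Angle swept by the target during transfer: ω₂·t = 1.4802 rad = 84.81°.
Arrival is 180° from departure on the ellipse, so φ = 180° − 84.81° = 95.2°.

φ = 95.2°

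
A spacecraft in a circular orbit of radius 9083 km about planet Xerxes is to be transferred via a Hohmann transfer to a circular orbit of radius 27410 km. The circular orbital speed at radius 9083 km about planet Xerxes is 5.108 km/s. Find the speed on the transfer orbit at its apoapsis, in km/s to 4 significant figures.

From the circular-orbit relation v² = μ/r at r = 9083 km: μ = v²r = (5.108)² × 9083 = 2.36991×10^5 km³/s².
The Hohmann ellipse has a_t = (r₁ + r₂)/2 = 18246.5 km.
The apoapsis of the transfer ellipse is at r = 27410 km.
Applying v² = μ(2/r − 1/a_t): v = 2.075 km/s.

v = 2.075 km/s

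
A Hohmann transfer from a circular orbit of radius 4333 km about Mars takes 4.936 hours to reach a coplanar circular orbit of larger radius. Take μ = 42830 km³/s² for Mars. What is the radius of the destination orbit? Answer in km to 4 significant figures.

Transfer time t = 4.936 hours = 17769.6 s, and t = π√(a_t³/μ).
So a_t = (μ t²/π²)^(1/3) = (42830 × (17769.6)² / π²)^(1/3) = 11107 km.
Since a_t = (r₁ + r₂)/2, r₂ = 2a_t − r₁ = 2×11107 − 4333 = 17881 km.

r₂ = 17880 km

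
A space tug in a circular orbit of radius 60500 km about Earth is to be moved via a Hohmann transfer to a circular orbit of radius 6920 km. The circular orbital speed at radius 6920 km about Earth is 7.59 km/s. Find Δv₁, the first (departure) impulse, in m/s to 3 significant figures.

From the circular-orbit relation v² = μ/r at r = 6920 km: μ = v²r = (7.59)² × 6920 = 3.98648×10^5 km³/s².
Transfer-ellipse semi-major axis a_t = (r₁ + r₂)/2 = (60500 + 6920)/2 = 33710 km.
On the circular orbit at r = 60500 km, v_c = √(μ/r) = 2.567 km/s.
Vis-viva on the transfer ellipse at r = 60500 km gives v_t = √[μ(2/r − 1/a_t)] = 1.163 km/s.
Δv₁ = |v_t − v_c| = |1.163 − 2.567| = 1.404 km/s.

Δv₁ = 1400 m/s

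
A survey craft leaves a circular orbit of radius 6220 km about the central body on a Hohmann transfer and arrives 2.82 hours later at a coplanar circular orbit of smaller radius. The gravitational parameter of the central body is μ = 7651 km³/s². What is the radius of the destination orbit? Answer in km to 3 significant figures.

r₂ = 2390 km

Transfer time t = 2.82 hours = 10152 s, and t = π√(a_t³/μ).
So a_t = (μ t²/π²)^(1/3) = (7651 × (10152)² / π²)^(1/3) = 4307.0 km.
Since a_t = (r₁ + r₂)/2, r₂ = 2a_t − r₁ = 2×4307.0 − 6220 = 2394 km.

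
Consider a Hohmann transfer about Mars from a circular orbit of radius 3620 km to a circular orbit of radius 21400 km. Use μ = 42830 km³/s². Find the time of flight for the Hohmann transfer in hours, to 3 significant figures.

Semi-major axis of the transfer orbit: a_t = (3620 + 21400)/2 = 12510 km.
By Kepler's third law the transfer-orbit period is T = 2π√(a_t³/μ), so t = T/2 = 21240 s.
Converting: 21240 s ÷ 3600 s/hour = 5.90 hours.

t = 5.90 hours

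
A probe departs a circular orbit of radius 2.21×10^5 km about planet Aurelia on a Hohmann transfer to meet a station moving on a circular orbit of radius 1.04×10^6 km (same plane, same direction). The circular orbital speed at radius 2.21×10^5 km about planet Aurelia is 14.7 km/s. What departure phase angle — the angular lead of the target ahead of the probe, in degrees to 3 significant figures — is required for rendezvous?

From the circular-orbit relation v² = μ/r at r = 2.21×10^5 km: μ = v²r = (14.7)² × 2.21×10^5 = 4.77559×10^7 km³/s².
Semi-major axis of the transfer orbit: a_t = (2.210×10^5 + 1.040×10^6)/2 = 6.305×10^5 km.
Transfer time t = π√(a_t³/μ) = 2.276×10^5 s.
Target angular speed ω₂ = √(μ/r₂³) = 6.516×10^-6 rad/s.
Angle swept by the target during transfer: ω₂·t = 1.483 rad = 84.97°.
The probe traverses 180° on the transfer ellipse, so the target must lead by 180° − 84.97° = 95.0°.

φ = 95.0°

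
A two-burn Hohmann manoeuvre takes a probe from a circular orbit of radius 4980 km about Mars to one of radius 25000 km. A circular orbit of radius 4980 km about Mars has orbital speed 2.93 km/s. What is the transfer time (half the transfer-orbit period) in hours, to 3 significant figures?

From the circular-orbit relation v² = μ/r at r = 4980 km: μ = v²r = (2.93)² × 4980 = 42752.8 km³/s².
Semi-major axis of the transfer orbit: a_t = (4980 + 25000)/2 = 14990 km.
Half the transfer-orbit period gives t = π√(a_t³/μ) = 27885 s.
Converting: 27885 s ÷ 3600 s/hour = 7.75 hours.

t = 7.75 hours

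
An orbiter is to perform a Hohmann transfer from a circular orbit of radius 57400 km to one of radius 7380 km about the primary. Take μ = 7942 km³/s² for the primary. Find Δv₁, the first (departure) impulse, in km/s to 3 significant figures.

Transfer-ellipse semi-major axis a_t = (r₁ + r₂)/2 = (57400 + 7380)/2 = 32390 km.
Circular speed at r = 57400 km: v_c = √(μ/r) = 0.3720 km/s.
Vis-viva on the transfer ellipse at r = 57400 km gives v_t = √[μ(2/r − 1/a_t)] = 0.1776 km/s.
Δv₁ = |v_t − v_c| = |0.1776 − 0.3720| = 0.1944 km/s.

Δv₁ = 0.194 km/s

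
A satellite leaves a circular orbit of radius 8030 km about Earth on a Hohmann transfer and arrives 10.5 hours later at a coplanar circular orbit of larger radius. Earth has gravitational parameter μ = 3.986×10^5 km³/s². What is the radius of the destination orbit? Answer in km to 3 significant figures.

Transfer time t = 10.5 hours = 37800 s, and t = π√(a_t³/μ).
So a_t = (μ t²/π²)^(1/3) = (3.986×10^5 × (37800)² / π²)^(1/3) = 38643 km.
Since a_t = (r₁ + r₂)/2, r₂ = 2a_t − r₁ = 2×38643 − 8030 = 69256 km.

r₂ = 69300 km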